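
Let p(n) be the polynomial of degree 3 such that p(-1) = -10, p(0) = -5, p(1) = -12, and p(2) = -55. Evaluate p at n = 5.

-640

Forward differences of the values at n = -1, 0, 1, 2:
  p  : -10  -5  -12  -55
  Δ  : 5  -7  -43
  Δ^2: -12  -36
  Δ^3: -24
The third differences are constant, confirming degree 3.
Interpolating (Newton forward form) and evaluating at n = 5 gives p(5) = -640.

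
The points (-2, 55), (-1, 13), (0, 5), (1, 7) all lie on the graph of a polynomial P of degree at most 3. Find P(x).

Write P(x) = ax^3 + bx^2 + cx + d. Substituting each data point gives a linear system:
  -8a + 4b - 2c + d = 55
  -a + b - c + d = 13
  d = 5
  a + b + c + d = 7
Solving the system yields a = -4, b = 5, c = 1, d = 5.
So P(x) = -4x^3 + 5x^2 + x + 5.
Check: P(1) = 7. ✓

P(x) = -4x^3 + 5x^2 + x + 5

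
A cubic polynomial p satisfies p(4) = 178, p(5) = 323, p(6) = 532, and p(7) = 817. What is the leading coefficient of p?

2

Write p(t) = at^3 + bt^2 + ct + d. Substituting each data point gives a linear system:
  64a + 16b + 4c + d = 178
  125a + 25b + 5c + d = 323
  216a + 36b + 6c + d = 532
  343a + 49b + 7c + d = 817
Solving the system yields a = 2, b = 2, c = 5, d = -2.
So p(t) = 2t³ + 2t² + 5t - 2.
The leading coefficient is 2.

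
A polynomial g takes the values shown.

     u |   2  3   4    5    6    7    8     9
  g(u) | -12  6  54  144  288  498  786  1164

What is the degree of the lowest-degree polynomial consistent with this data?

Forward differences of the values at u = 2, 3, 4, 5, 6, 7, 8, 9:
  g  : -12  6  54  144  288  498  786  1164
  Δ  : 18  48  90  144  210  288  378
  Δ^2: 30  42  54  66  78  90
  Δ^3: 12  12  12  12  12
  Δ^4: 0  0  0  0
  Δ^5: 0  0  0
  Δ^6: 0  0
  Δ^7: 0
The third differences are constant (12) and nonzero, while all higher differences vanish, so the minimal degree is 3.

3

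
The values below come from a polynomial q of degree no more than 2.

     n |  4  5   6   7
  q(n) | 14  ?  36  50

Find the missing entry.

24

The 3 known points determine the degree-2 polynomial uniquely.
Write q(n) = an^2 + bn + c. Substituting each data point gives a linear system:
  16a + 4b + c = 14
  36a + 6b + c = 36
  49a + 7b + c = 50
Solving the system yields a = 1, b = 1, c = -6.
So q(n) = n^2 + n - 6.
Then q(5) = 24.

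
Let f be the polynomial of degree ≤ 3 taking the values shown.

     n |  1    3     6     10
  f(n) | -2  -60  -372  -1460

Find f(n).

f(n) = -n^3 - 5n^2 + 4n

Using the Lagrange interpolation formula with nodes 1, 3, 6, 10:
  L_0(n) = (n - 3)(n - 6)(n - 10) / -90
  L_1(n) = (n - 1)(n - 6)(n - 10) / 42
  L_2(n) = (n - 1)(n - 3)(n - 10) / -60
  L_3(n) = (n - 1)(n - 3)(n - 6) / 252
Then f(n) = -2·L_0(n) - 60·L_1(n) - 372·L_2(n) - 1460·L_3(n).
Expanding and collecting terms gives f(n) = -n^3 - 5n^2 + 4n.
Check: f(1) = -2. ✓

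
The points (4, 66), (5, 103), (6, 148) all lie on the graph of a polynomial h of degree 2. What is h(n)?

h(n) = 4n^2 + n - 2

Using the Lagrange interpolation formula with nodes 4, 5, 6:
  L_0(n) = (n - 5)(n - 6) / 2
  L_1(n) = (n - 4)(n - 6) / -1
  L_2(n) = (n - 4)(n - 5) / 2
Then h(n) = 66·L_0(n) + 103·L_1(n) + 148·L_2(n).
Expanding and collecting terms gives h(n) = 4n^2 + n - 2.
Check: h(5) = 103. ✓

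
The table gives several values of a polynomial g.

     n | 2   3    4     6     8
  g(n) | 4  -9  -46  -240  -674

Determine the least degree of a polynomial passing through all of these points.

3

Divided differences on the nodes 2, 3, 4, 6, 8:
  order 0: 4  -9  -46  -240  -674
  order 1: -13  -37  -97  -217
  order 2: -12  -20  -30
  order 3: -2  -2
  order 4: 0
The order-3 divided differences are all -2 (nonzero) and every higher order vanishes, so the data lies on a polynomial of degree exactly 3.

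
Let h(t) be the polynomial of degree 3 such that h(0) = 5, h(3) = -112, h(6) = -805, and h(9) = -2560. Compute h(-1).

Write h(t) = at^3 + bt^2 + ct + d. Substituting each data point gives a linear system:
  d = 5
  27a + 9b + 3c + d = -112
  216a + 36b + 6c + d = -805
  729a + 81b + 9c + d = -2560
Solving the system yields a = -3, b = -5, c = 3, d = 5.
So h(t) = -3t^3 - 5t^2 + 3t + 5.
Then h(-1) = 0.

0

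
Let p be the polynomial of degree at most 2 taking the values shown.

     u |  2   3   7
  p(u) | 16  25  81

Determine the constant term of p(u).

4

Write p(u) = au^2 + bu + c. Substituting each data point gives a linear system:
  4a + 2b + c = 16
  9a + 3b + c = 25
  49a + 7b + c = 81
Solving the system yields a = 1, b = 4, c = 4.
So p(u) = u² + 4u + 4.
The constant term is 4.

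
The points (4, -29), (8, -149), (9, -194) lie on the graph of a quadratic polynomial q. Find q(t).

Write q(t) = at^2 + bt + c. Substituting each data point gives a linear system:
  16a + 4b + c = -29
  64a + 8b + c = -149
  81a + 9b + c = -194
Solving the system yields a = -3, b = 6, c = -5.
So q(t) = -3t^2 + 6t - 5.
Check: q(9) = -194. ✓

q(t) = -3t^2 + 6t - 5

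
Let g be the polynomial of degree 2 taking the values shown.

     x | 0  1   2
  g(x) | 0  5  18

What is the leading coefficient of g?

4

Write g(x) = ax^2 + bx + c. Substituting each data point gives a linear system:
  c = 0
  a + b + c = 5
  4a + 2b + c = 18
Solving the system yields a = 4, b = 1, c = 0.
So g(x) = 4x^2 + x.
The leading coefficient is 4.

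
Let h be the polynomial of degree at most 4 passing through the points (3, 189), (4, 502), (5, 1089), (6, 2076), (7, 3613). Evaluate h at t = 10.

Using the Lagrange interpolation formula with nodes 3, 4, 5, 6, 7:
  L_0(t) = (t - 4)(t - 5)(t - 6)(t - 7) / 24
  L_1(t) = (t - 3)(t - 5)(t - 6)(t - 7) / -6
  L_2(t) = (t - 3)(t - 4)(t - 6)(t - 7) / 4
  L_3(t) = (t - 3)(t - 4)(t - 5)(t - 7) / -6
  L_4(t) = (t - 3)(t - 4)(t - 5)(t - 6) / 24
Then h(t) = 189·L_0(t) + 502·L_1(t) + 1089·L_2(t) + 2076·L_3(t) + 3613·L_4(t).
Expanding and collecting terms gives h(t) = t^4 + 3t^3 + 4t^2 - t - 6.
Evaluating at t = 10: h(10) = 13384.

13384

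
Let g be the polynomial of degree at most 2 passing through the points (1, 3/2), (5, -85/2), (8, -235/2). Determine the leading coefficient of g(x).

-2

Write g(x) = ax^2 + bx + c. Substituting each data point gives a linear system:
  a + b + c = 3/2
  25a + 5b + c = -85/2
  64a + 8b + c = -235/2
Solving the system yields a = -2, b = 1, c = 5/2.
So g(x) = -2x^2 + x + 5/2.
The leading coefficient is -2.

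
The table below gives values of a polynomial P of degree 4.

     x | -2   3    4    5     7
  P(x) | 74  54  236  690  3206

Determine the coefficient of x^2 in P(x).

Write P(x) = ax^4 + bx^3 + cx^2 + dx + e. Substituting each data point gives a linear system:
  16a - 8b + 4c - 2d + e = 74
  81a + 27b + 9c + 3d + e = 54
  256a + 64b + 16c + 4d + e = 236
  625a + 125b + 25c + 5d + e = 690
  2401a + 343b + 49c + 7d + e = 3206
Solving the system yields a = 2, b = -5, c = 2, d = 3, e = 0.
So P(x) = 2x⁴ - 5x³ + 2x² + 3x.
The coefficient of x^2 is 2.

2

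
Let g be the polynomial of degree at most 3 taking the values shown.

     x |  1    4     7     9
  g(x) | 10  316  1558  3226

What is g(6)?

1000

Using the Lagrange interpolation formula with nodes 1, 4, 7, 9:
  L_0(x) = (x - 4)(x - 7)(x - 9) / -144
  L_1(x) = (x - 1)(x - 7)(x - 9) / 45
  L_2(x) = (x - 1)(x - 4)(x - 9) / -36
  L_3(x) = (x - 1)(x - 4)(x - 7) / 80
Then g(x) = 10·L_0(x) + 316·L_1(x) + 1558·L_2(x) + 3226·L_3(x).
Expanding and collecting terms gives g(x) = 4x^3 + 4x^2 - 2x + 4.
Evaluating at x = 6: g(6) = 1000.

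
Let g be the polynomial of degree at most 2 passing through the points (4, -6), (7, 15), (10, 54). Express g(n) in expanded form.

g(n) = n^2 - 4n - 6

Write g(n) = an^2 + bn + c. Substituting each data point gives a linear system:
  16a + 4b + c = -6
  49a + 7b + c = 15
  100a + 10b + c = 54
Solving the system yields a = 1, b = -4, c = -6.
So g(n) = n² - 4n - 6.
Check: g(7) = 15. ✓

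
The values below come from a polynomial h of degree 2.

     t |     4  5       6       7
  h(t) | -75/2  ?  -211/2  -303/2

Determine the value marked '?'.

-135/2

The 3 known points determine the degree-2 polynomial uniquely.
Write h(t) = at^2 + bt + c. Substituting each data point gives a linear system:
  16a + 4b + c = -75/2
  36a + 6b + c = -211/2
  49a + 7b + c = -303/2
Solving the system yields a = -4, b = 6, c = 5/2.
So h(t) = -4t^2 + 6t + 5/2.
Then h(5) = -135/2.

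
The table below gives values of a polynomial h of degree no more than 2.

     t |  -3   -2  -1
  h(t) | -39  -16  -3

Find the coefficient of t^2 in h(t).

-5

Write h(t) = at^2 + bt + c. Substituting each data point gives a linear system:
  9a - 3b + c = -39
  4a - 2b + c = -16
  a - b + c = -3
Solving the system yields a = -5, b = -2, c = 0.
So h(t) = -5t² - 2t.
The leading coefficient is -5.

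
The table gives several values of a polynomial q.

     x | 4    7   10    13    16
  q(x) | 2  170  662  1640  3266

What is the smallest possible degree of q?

Forward differences of the values at x = 4, 7, 10, 13, 16:
  q  : 2  170  662  1640  3266
  Δ  : 168  492  978  1626
  Δ^2: 324  486  648
  Δ^3: 162  162
  Δ^4: 0
The third differences are constant (162) and nonzero, while all higher differences vanish, so the minimal degree is 3.

3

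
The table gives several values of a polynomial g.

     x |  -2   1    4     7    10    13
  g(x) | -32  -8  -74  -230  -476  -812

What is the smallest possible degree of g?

2

Forward differences of the values at x = -2, 1, 4, 7, 10, 13:
  g  : -32  -8  -74  -230  -476  -812
  Δ  : 24  -66  -156  -246  -336
  Δ^2: -90  -90  -90  -90
  Δ^3: 0  0  0
  Δ^4: 0  0
  Δ^5: 0
The second differences are constant (-90) and nonzero, while all higher differences vanish, so the minimal degree is 2.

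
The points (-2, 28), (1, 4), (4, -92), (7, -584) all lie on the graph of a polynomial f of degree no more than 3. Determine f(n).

f(n) = -2n^3 + 2n^2 + 4

Write f(n) = an^3 + bn^2 + cn + d. Substituting each data point gives a linear system:
  -8a + 4b - 2c + d = 28
  a + b + c + d = 4
  64a + 16b + 4c + d = -92
  343a + 49b + 7c + d = -584
Solving the system yields a = -2, b = 2, c = 0, d = 4.
So f(n) = -2n^3 + 2n^2 + 4.
Check: f(7) = -584. ✓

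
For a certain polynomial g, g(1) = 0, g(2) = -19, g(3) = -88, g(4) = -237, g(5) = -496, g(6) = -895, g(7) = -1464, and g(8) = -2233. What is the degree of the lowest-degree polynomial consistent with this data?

Forward differences of the values at s = 1, 2, 3, 4, 5, 6, 7, 8:
  g  : 0  -19  -88  -237  -496  -895  -1464  -2233
  Δ  : -19  -69  -149  -259  -399  -569  -769
  Δ^2: -50  -80  -110  -140  -170  -200
  Δ^3: -30  -30  -30  -30  -30
  Δ^4: 0  0  0  0
  Δ^5: 0  0  0
  Δ^6: 0  0
  Δ^7: 0
The third differences are constant (-30) and nonzero, while all higher differences vanish, so the minimal degree is 3.

3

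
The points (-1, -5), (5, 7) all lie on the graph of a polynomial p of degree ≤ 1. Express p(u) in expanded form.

Using the Lagrange interpolation formula with nodes -1, 5:
  L_0(u) = (u - 5) / -6
  L_1(u) = (u + 1) / 6
Then p(u) = -5·L_0(u) + 7·L_1(u).
Expanding and collecting terms gives p(u) = 2u - 3.
Check: p(5) = 7. ✓

p(u) = 2u - 3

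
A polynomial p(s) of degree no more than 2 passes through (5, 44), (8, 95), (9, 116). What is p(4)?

31

Using the Lagrange interpolation formula with nodes 5, 8, 9:
  L_0(s) = (s - 8)(s - 9) / 12
  L_1(s) = (s - 5)(s - 9) / -3
  L_2(s) = (s - 5)(s - 8) / 4
Then p(s) = 44·L_0(s) + 95·L_1(s) + 116·L_2(s).
Expanding and collecting terms gives p(s) = s² + 4s - 1.
Evaluating at s = 4: p(4) = 31.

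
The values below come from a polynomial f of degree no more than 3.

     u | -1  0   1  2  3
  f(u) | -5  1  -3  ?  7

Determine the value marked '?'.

On equispaced nodes a degree-3 polynomial has vanishing fourth forward difference, so
  f(-1) - 4·f(0) + 6·f(1) - 4·f(2) + f(3) = 0.
Substituting the known values and solving for f(2):
  -4·f(2) = 20
  f(2) = -5.

-5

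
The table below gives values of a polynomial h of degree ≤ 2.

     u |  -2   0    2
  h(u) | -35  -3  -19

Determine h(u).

Write h(u) = au^2 + bu + c. Substituting each data point gives a linear system:
  4a - 2b + c = -35
  c = -3
  4a + 2b + c = -19
Solving the system yields a = -6, b = 4, c = -3.
So h(u) = -6u^2 + 4u - 3.
Check: h(0) = -3. ✓

h(u) = -6u^2 + 4u - 3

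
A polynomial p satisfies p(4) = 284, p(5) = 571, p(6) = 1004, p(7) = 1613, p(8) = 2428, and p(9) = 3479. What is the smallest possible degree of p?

Forward differences of the values at t = 4, 5, 6, 7, 8, 9:
  p  : 284  571  1004  1613  2428  3479
  Δ  : 287  433  609  815  1051
  Δ^2: 146  176  206  236
  Δ^3: 30  30  30
  Δ^4: 0  0
  Δ^5: 0
The third differences are constant (30) and nonzero, while all higher differences vanish, so the minimal degree is 3.

3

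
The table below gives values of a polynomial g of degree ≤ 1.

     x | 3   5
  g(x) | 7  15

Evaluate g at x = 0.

Write g(x) = ax + b. Substituting each data point gives a linear system:
  3a + b = 7
  5a + b = 15
Solving the system yields a = 4, b = -5.
So g(x) = 4x - 5.
Then g(0) = -5.

-5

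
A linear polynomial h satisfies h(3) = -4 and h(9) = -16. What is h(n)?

Using the Lagrange interpolation formula with nodes 3, 9:
  L_0(n) = (n - 9) / -6
  L_1(n) = (n - 3) / 6
Then h(n) = -4·L_0(n) - 16·L_1(n).
Expanding and collecting terms gives h(n) = -2n + 2.
Check: h(3) = -4. ✓

h(n) = -2n + 2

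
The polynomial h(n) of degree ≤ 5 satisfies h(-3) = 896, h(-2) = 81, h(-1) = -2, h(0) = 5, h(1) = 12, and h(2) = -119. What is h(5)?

-16040

Write h(n) = an^5 + bn^4 + cn^3 + dn^2 + en + k. Substituting each data point gives a linear system:
  -243a + 81b - 27c + 9d - 3e + k = 896
  -32a + 16b - 8c + 4d - 2e + k = 81
  -a + b - c + d - e + k = -2
  k = 5
  a + b + c + d + e + k = 12
  32a + 16b + 8c + 4d + 2e + k = -119
Solving the system yields a = -5, b = -2, c = 6, d = 2, e = 6, k = 5.
So h(n) = -5n^5 - 2n^4 + 6n^3 + 2n^2 + 6n + 5.
Then h(5) = -16040.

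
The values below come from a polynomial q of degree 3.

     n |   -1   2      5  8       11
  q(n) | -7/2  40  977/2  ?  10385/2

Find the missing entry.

1990

The 4 known points determine the degree-3 polynomial uniquely.
Write q(n) = an^3 + bn^2 + cn + d. Substituting each data point gives a linear system:
  -a + b - c + d = -7/2
  8a + 4b + 2c + d = 40
  125a + 25b + 5c + d = 977/2
  1331a + 121b + 11c + d = 10385/2
Solving the system yields a = 4, b = -3/2, c = 4, d = 6.
So q(n) = 4n^3 - (3/2)n^2 + 4n + 6.
Then q(8) = 1990.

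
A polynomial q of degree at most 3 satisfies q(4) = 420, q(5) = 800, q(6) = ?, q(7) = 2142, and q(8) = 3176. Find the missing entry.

The 4 known points determine the degree-3 polynomial uniquely.
Write q(u) = au^3 + bu^2 + cu + d. Substituting each data point gives a linear system:
  64a + 16b + 4c + d = 420
  125a + 25b + 5c + d = 800
  343a + 49b + 7c + d = 2142
  512a + 64b + 8c + d = 3176
Solving the system yields a = 6, b = 1, c = 5, d = 0.
So q(u) = 6u^3 + u^2 + 5u.
Then q(6) = 1362.

1362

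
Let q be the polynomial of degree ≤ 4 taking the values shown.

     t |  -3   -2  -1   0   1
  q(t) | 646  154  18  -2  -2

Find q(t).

q(t) = 6t^4 - 4t^3 + 4t^2 - 6t - 2

Write q(t) = at^4 + bt^3 + ct^2 + dt + e. Substituting each data point gives a linear system:
  81a - 27b + 9c - 3d + e = 646
  16a - 8b + 4c - 2d + e = 154
  a - b + c - d + e = 18
  e = -2
  a + b + c + d + e = -2
Solving the system yields a = 6, b = -4, c = 4, d = -6, e = -2.
So q(t) = 6t^4 - 4t^3 + 4t^2 - 6t - 2.
Check: q(1) = -2. ✓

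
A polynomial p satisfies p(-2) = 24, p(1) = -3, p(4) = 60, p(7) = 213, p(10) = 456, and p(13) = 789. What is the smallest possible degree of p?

Forward differences of the values at s = -2, 1, 4, 7, 10, 13:
  p  : 24  -3  60  213  456  789
  Δ  : -27  63  153  243  333
  Δ^2: 90  90  90  90
  Δ^3: 0  0  0
  Δ^4: 0  0
  Δ^5: 0
The second differences are constant (90) and nonzero, while all higher differences vanish, so the minimal degree is 2.

2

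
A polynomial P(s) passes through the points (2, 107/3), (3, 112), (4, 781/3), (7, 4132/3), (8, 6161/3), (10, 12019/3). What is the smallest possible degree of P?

Divided differences on the nodes 2, 3, 4, 7, 8, 10:
  order 0: 107/3  112  781/3  4132/3  6161/3  12019/3
  order 1: 229/3  445/3  1117/3  2029/3  2929/3
  order 2: 36  56  76  100
  order 3: 4  4  4
  order 4: 0  0
  order 5: 0
The order-3 divided differences are all 4 (nonzero) and every higher order vanishes, so the data lies on a polynomial of degree exactly 3.

3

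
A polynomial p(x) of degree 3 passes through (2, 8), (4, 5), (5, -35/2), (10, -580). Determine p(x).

Write p(x) = ax^3 + bx^2 + cx + d. Substituting each data point gives a linear system:
  8a + 4b + 2c + d = 8
  64a + 16b + 4c + d = 5
  125a + 25b + 5c + d = -35/2
  1000a + 100b + 10c + d = -580
Solving the system yields a = -1, b = 4, c = 5/2, d = -5.
So p(x) = -x^3 + 4x^2 + (5/2)x - 5.
Check: p(10) = -580. ✓

p(x) = -x^3 + 4x^2 + (5/2)x - 5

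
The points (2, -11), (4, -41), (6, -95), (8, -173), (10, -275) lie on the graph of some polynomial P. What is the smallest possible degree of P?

Forward differences of the values at u = 2, 4, 6, 8, 10:
  P  : -11  -41  -95  -173  -275
  Δ  : -30  -54  -78  -102
  Δ^2: -24  -24  -24
  Δ^3: 0  0
  Δ^4: 0
The second differences are constant (-24) and nonzero, while all higher differences vanish, so the minimal degree is 2.

2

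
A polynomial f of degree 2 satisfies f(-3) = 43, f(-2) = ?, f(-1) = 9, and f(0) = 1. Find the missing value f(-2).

On equispaced nodes a degree-2 polynomial has vanishing third forward difference, so
  - f(-3) + 3·f(-2) - 3·f(-1) + f(0) = 0.
Substituting the known values and solving for f(-2):
  3·f(-2) = 69
  f(-2) = 23.

23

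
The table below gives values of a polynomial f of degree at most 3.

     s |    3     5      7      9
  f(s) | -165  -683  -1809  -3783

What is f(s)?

Using the Lagrange interpolation formula with nodes 3, 5, 7, 9:
  L_0(s) = (s - 5)(s - 7)(s - 9) / -48
  L_1(s) = (s - 3)(s - 7)(s - 9) / 16
  L_2(s) = (s - 3)(s - 5)(s - 9) / -16
  L_3(s) = (s - 3)(s - 5)(s - 7) / 48
Then f(s) = -165·L_0(s) - 683·L_1(s) - 1809·L_2(s) - 3783·L_3(s).
Expanding and collecting terms gives f(s) = -5s³ - s² - 6s - 3.
Check: f(5) = -683. ✓

f(s) = -5s^3 - s^2 - 6s - 3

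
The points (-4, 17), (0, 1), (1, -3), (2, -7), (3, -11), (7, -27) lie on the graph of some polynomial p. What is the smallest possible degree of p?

Divided differences on the nodes -4, 0, 1, 2, 3, 7:
  order 0: 17  1  -3  -7  -11  -27
  order 1: -4  -4  -4  -4  -4
  order 2: 0  0  0  0
  order 3: 0  0  0
  order 4: 0  0
  order 5: 0
The order-1 divided differences are all -4 (nonzero) and every higher order vanishes, so the data lies on a polynomial of degree exactly 1.

1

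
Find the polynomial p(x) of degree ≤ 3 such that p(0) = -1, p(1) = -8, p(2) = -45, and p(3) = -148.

p(x) = -6x^3 + 3x^2 - 4x - 1

Write p(x) = ax^3 + bx^2 + cx + d. Substituting each data point gives a linear system:
  d = -1
  a + b + c + d = -8
  8a + 4b + 2c + d = -45
  27a + 9b + 3c + d = -148
Solving the system yields a = -6, b = 3, c = -4, d = -1.
So p(x) = -6x³ + 3x² - 4x - 1.
Check: p(2) = -45. ✓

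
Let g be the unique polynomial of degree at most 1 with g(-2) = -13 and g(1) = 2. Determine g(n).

Using the Lagrange interpolation formula with nodes -2, 1:
  L_0(n) = (n - 1) / -3
  L_1(n) = (n + 2) / 3
Then g(n) = -13·L_0(n) + 2·L_1(n).
Expanding and collecting terms gives g(n) = 5n - 3.
Check: g(1) = 2. ✓

g(n) = 5n - 3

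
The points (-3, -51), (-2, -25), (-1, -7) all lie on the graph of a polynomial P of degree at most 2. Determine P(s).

Using the Lagrange interpolation formula with nodes -3, -2, -1:
  L_0(s) = (s + 2)(s + 1) / 2
  L_1(s) = (s + 3)(s + 1) / -1
  L_2(s) = (s + 3)(s + 2) / 2
Then P(s) = -51·L_0(s) - 25·L_1(s) - 7·L_2(s).
Expanding and collecting terms gives P(s) = -4s² + 6s + 3.
Check: P(-2) = -25. ✓

P(s) = -4s^2 + 6s + 3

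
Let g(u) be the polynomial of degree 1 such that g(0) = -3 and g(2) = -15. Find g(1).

-9

Write g(u) = au + b. Substituting each data point gives a linear system:
  b = -3
  2a + b = -15
Solving the system yields a = -6, b = -3.
So g(u) = -6u - 3.
Then g(1) = -9.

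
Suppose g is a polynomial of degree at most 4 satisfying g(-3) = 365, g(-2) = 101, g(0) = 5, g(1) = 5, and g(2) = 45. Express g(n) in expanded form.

g(n) = 3n^4 - 2n^3 + 5n^2 - 6n + 5

Write g(n) = an^4 + bn^3 + cn^2 + dn + e. Substituting each data point gives a linear system:
  81a - 27b + 9c - 3d + e = 365
  16a - 8b + 4c - 2d + e = 101
  e = 5
  a + b + c + d + e = 5
  16a + 8b + 4c + 2d + e = 45
Solving the system yields a = 3, b = -2, c = 5, d = -6, e = 5.
So g(n) = 3n⁴ - 2n³ + 5n² - 6n + 5.
Check: g(2) = 45. ✓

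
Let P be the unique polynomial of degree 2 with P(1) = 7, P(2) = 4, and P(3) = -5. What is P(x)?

P(x) = -3x^2 + 6x + 4

Using the Lagrange interpolation formula with nodes 1, 2, 3:
  L_0(x) = (x - 2)(x - 3) / 2
  L_1(x) = (x - 1)(x - 3) / -1
  L_2(x) = (x - 1)(x - 2) / 2
Then P(x) = 7·L_0(x) + 4·L_1(x) - 5·L_2(x).
Expanding and collecting terms gives P(x) = -3x^2 + 6x + 4.
Check: P(1) = 7. ✓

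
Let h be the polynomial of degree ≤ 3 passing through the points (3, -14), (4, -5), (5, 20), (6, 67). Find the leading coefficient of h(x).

Write h(x) = ax^3 + bx^2 + cx + d. Substituting each data point gives a linear system:
  27a + 9b + 3c + d = -14
  64a + 16b + 4c + d = -5
  125a + 25b + 5c + d = 20
  216a + 36b + 6c + d = 67
Solving the system yields a = 1, b = -4, c = 0, d = -5.
So h(x) = x³ - 4x² - 5.
The leading coefficient is 1.

1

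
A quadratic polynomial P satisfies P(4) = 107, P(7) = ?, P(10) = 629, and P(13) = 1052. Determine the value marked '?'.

On equispaced nodes a degree-2 polynomial has vanishing third forward difference, so
  - P(4) + 3·P(7) - 3·P(10) + P(13) = 0.
Substituting the known values and solving for P(7):
  3·P(7) = 942
  P(7) = 314.

314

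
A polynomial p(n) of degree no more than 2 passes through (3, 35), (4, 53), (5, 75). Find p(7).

131

Forward differences of the values at n = 3, 4, 5:
  p  : 35  53  75
  Δ  : 18  22
  Δ^2: 4
The second differences are constant, confirming degree 2.
Interpolating (Newton forward form) and evaluating at n = 7 gives p(7) = 131.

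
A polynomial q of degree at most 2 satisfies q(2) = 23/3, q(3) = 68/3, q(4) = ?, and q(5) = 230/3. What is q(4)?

137/3

On equispaced nodes a degree-2 polynomial has vanishing third forward difference, so
  - q(2) + 3·q(3) - 3·q(4) + q(5) = 0.
Substituting the known values and solving for q(4):
  -3·q(4) = -137
  q(4) = 137/3.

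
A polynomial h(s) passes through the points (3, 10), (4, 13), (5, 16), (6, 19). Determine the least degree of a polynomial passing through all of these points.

Forward differences of the values at s = 3, 4, 5, 6:
  h  : 10  13  16  19
  Δ  : 3  3  3
  Δ^2: 0  0
  Δ^3: 0
The first differences are constant (3) and nonzero, while all higher differences vanish, so the minimal degree is 1.

1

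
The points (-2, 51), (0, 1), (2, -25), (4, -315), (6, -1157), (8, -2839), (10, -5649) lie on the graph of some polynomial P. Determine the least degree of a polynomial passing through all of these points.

3

Forward differences of the values at n = -2, 0, 2, 4, 6, 8, 10:
  P  : 51  1  -25  -315  -1157  -2839  -5649
  Δ  : -50  -26  -290  -842  -1682  -2810
  Δ^2: 24  -264  -552  -840  -1128
  Δ^3: -288  -288  -288  -288
  Δ^4: 0  0  0
  Δ^5: 0  0
  Δ^6: 0
The third differences are constant (-288) and nonzero, while all higher differences vanish, so the minimal degree is 3.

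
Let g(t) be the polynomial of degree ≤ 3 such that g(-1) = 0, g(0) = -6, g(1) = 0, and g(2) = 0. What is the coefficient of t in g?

Write g(t) = at^3 + bt^2 + ct + d. Substituting each data point gives a linear system:
  -a + b - c + d = 0
  d = -6
  a + b + c + d = 0
  8a + 4b + 2c + d = 0
Solving the system yields a = -3, b = 6, c = 3, d = -6.
So g(t) = -3t^3 + 6t^2 + 3t - 6.
The coefficient of t is 3.

3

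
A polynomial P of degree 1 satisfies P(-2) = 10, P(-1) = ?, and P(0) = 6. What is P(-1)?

8

The 2 known points determine the degree-1 polynomial uniquely.
Write P(s) = as + b. Substituting each data point gives a linear system:
  -2a + b = 10
  b = 6
Solving the system yields a = -2, b = 6.
So P(s) = -2s + 6.
Then P(-1) = 8.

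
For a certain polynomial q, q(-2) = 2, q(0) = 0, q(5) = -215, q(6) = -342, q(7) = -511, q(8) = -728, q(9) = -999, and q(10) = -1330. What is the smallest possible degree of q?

Divided differences on the nodes -2, 0, 5, 6, 7, 8, 9, 10:
  order 0: 2  0  -215  -342  -511  -728  -999  -1330
  order 1: -1  -43  -127  -169  -217  -271  -331
  order 2: -6  -14  -21  -24  -27  -30
  order 3: -1  -1  -1  -1  -1
  order 4: 0  0  0  0
  order 5: 0  0  0
  order 6: 0  0
  order 7: 0
The order-3 divided differences are all -1 (nonzero) and every higher order vanishes, so the data lies on a polynomial of degree exactly 3.

3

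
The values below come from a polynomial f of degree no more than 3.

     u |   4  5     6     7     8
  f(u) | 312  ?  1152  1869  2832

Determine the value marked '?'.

645

The 4 known points determine the degree-3 polynomial uniquely.
Write f(u) = au^3 + bu^2 + cu + d. Substituting each data point gives a linear system:
  64a + 16b + 4c + d = 312
  216a + 36b + 6c + d = 1152
  343a + 49b + 7c + d = 1869
  512a + 64b + 8c + d = 2832
Solving the system yields a = 6, b = -3, c = -6, d = 0.
So f(u) = 6u^3 - 3u^2 - 6u.
Then f(5) = 645.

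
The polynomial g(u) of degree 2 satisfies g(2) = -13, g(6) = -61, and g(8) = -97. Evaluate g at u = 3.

-22

Write g(u) = au^2 + bu + c. Substituting each data point gives a linear system:
  4a + 2b + c = -13
  36a + 6b + c = -61
  64a + 8b + c = -97
Solving the system yields a = -1, b = -4, c = -1.
So g(u) = -u^2 - 4u - 1.
Then g(3) = -22.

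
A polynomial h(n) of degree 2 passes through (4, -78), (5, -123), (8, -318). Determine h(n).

Write h(n) = an^2 + bn + c. Substituting each data point gives a linear system:
  16a + 4b + c = -78
  25a + 5b + c = -123
  64a + 8b + c = -318
Solving the system yields a = -5, b = 0, c = 2.
So h(n) = -5n² + 2.
Check: h(5) = -123. ✓

h(n) = -5n^2 + 2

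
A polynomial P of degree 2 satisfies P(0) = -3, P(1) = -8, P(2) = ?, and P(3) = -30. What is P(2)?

-17

The 3 known points determine the degree-2 polynomial uniquely.
Write P(t) = at^2 + bt + c. Substituting each data point gives a linear system:
  c = -3
  a + b + c = -8
  9a + 3b + c = -30
Solving the system yields a = -2, b = -3, c = -3.
So P(t) = -2t² - 3t - 3.
Then P(2) = -17.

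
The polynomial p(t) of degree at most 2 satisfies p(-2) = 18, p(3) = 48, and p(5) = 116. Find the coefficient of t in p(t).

Write p(t) = at^2 + bt + c. Substituting each data point gives a linear system:
  4a - 2b + c = 18
  9a + 3b + c = 48
  25a + 5b + c = 116
Solving the system yields a = 4, b = 2, c = 6.
So p(t) = 4t^2 + 2t + 6.
The coefficient of t is 2.

2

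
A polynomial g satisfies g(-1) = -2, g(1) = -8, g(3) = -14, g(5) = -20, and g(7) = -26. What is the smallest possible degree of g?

1

Forward differences of the values at u = -1, 1, 3, 5, 7:
  g  : -2  -8  -14  -20  -26
  Δ  : -6  -6  -6  -6
  Δ^2: 0  0  0
  Δ^3: 0  0
  Δ^4: 0
The first differences are constant (-6) and nonzero, while all higher differences vanish, so the minimal degree is 1.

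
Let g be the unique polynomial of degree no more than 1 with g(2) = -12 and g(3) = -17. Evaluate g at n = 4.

Using the Lagrange interpolation formula with nodes 2, 3:
  L_0(n) = (n - 3) / -1
  L_1(n) = (n - 2) / 1
Then g(n) = -12·L_0(n) - 17·L_1(n).
Expanding and collecting terms gives g(n) = -5n - 2.
Evaluating at n = 4: g(4) = -22.

-22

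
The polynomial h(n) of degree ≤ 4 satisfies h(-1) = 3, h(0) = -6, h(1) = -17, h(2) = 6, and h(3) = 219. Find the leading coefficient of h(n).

Write h(n) = an^4 + bn^3 + cn^2 + dn + e. Substituting each data point gives a linear system:
  a - b + c - d + e = 3
  e = -6
  a + b + c + d + e = -17
  16a + 8b + 4c + 2d + e = 6
  81a + 27b + 9c + 3d + e = 219
Solving the system yields a = 5, b = -4, c = -6, d = -6, e = -6.
So h(n) = 5n⁴ - 4n³ - 6n² - 6n - 6.
The leading coefficient is 5.

5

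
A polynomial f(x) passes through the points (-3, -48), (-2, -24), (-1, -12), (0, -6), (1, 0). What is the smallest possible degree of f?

Forward differences of the values at x = -3, -2, -1, 0, 1:
  f  : -48  -24  -12  -6  0
  Δ  : 24  12  6  6
  Δ^2: -12  -6  0
  Δ^3: 6  6
  Δ^4: 0
The third differences are constant (6) and nonzero, while all higher differences vanish, so the minimal degree is 3.

3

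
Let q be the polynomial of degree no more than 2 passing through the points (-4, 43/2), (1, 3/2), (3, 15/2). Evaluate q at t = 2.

Using the Lagrange interpolation formula with nodes -4, 1, 3:
  L_0(t) = (t - 1)(t - 3) / 35
  L_1(t) = (t + 4)(t - 3) / -10
  L_2(t) = (t + 4)(t - 1) / 14
Then q(t) = 43/2·L_0(t) + 3/2·L_1(t) + 15/2·L_2(t).
Expanding and collecting terms gives q(t) = t^2 - t + 3/2.
Evaluating at t = 2: q(2) = 7/2.

7/2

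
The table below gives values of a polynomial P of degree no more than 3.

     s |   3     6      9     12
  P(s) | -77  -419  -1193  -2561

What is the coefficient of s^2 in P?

-6

Write P(s) = as^3 + bs^2 + cs + d. Substituting each data point gives a linear system:
  27a + 9b + 3c + d = -77
  216a + 36b + 6c + d = -419
  729a + 81b + 9c + d = -1193
  1728a + 144b + 12c + d = -2561
Solving the system yields a = -1, b = -6, c = 3, d = -5.
So P(s) = -s^3 - 6s^2 + 3s - 5.
The coefficient of s^2 is -6.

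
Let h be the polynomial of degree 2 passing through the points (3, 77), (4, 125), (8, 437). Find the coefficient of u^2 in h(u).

Write h(u) = au^2 + bu + c. Substituting each data point gives a linear system:
  9a + 3b + c = 77
  16a + 4b + c = 125
  64a + 8b + c = 437
Solving the system yields a = 6, b = 6, c = 5.
So h(u) = 6u² + 6u + 5.
The leading coefficient is 6.

6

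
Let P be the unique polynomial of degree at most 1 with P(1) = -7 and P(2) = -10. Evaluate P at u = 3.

Write P(u) = au + b. Substituting each data point gives a linear system:
  a + b = -7
  2a + b = -10
Solving the system yields a = -3, b = -4.
So P(u) = -3u - 4.
Then P(3) = -13.

-13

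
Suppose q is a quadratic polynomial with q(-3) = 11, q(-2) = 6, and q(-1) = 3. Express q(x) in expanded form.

q(x) = x^2 + 2

Write q(x) = ax^2 + bx + c. Substituting each data point gives a linear system:
  9a - 3b + c = 11
  4a - 2b + c = 6
  a - b + c = 3
Solving the system yields a = 1, b = 0, c = 2.
So q(x) = x^2 + 2.
Check: q(-1) = 3. ✓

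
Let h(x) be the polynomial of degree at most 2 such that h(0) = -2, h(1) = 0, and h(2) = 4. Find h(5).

Using the Lagrange interpolation formula with nodes 0, 1, 2:
  L_0(x) = (x - 1)(x - 2) / 2
  L_1(x) = x(x - 2) / -1
  L_2(x) = x(x - 1) / 2
Then h(x) = -2·L_0(x) + 0·L_1(x) + 4·L_2(x).
Expanding and collecting terms gives h(x) = x^2 + x - 2.
Evaluating at x = 5: h(5) = 28.

28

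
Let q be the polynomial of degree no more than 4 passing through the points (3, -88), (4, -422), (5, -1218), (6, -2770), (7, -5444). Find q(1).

Using the Lagrange interpolation formula with nodes 3, 4, 5, 6, 7:
  L_0(u) = (u - 4)(u - 5)(u - 6)(u - 7) / 24
  L_1(u) = (u - 3)(u - 5)(u - 6)(u - 7) / -6
  L_2(u) = (u - 3)(u - 4)(u - 6)(u - 7) / 4
  L_3(u) = (u - 3)(u - 4)(u - 5)(u - 7) / -6
  L_4(u) = (u - 3)(u - 4)(u - 5)(u - 6) / 24
Then q(u) = -88·L_0(u) - 422·L_1(u) - 1218·L_2(u) - 2770·L_3(u) - 5444·L_4(u).
Expanding and collecting terms gives q(u) = -3u^4 + 5u^3 + 6u + 2.
Evaluating at u = 1: q(1) = 10.

10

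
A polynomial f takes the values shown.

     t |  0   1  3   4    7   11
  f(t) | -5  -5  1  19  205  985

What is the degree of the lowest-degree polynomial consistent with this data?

3

Divided differences on the nodes 0, 1, 3, 4, 7, 11:
  order 0: -5  -5  1  19  205  985
  order 1: 0  3  18  62  195
  order 2: 1  5  11  19
  order 3: 1  1  1
  order 4: 0  0
  order 5: 0
The order-3 divided differences are all 1 (nonzero) and every higher order vanishes, so the data lies on a polynomial of degree exactly 3.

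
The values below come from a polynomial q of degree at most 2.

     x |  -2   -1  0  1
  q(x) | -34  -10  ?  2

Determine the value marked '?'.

The 3 known points determine the degree-2 polynomial uniquely.
Write q(x) = ax^2 + bx + c. Substituting each data point gives a linear system:
  4a - 2b + c = -34
  a - b + c = -10
  a + b + c = 2
Solving the system yields a = -6, b = 6, c = 2.
So q(x) = -6x^2 + 6x + 2.
Then q(0) = 2.

2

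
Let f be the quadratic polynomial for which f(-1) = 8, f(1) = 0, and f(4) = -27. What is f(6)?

-55

Using the Lagrange interpolation formula with nodes -1, 1, 4:
  L_0(x) = (x - 1)(x - 4) / 10
  L_1(x) = (x + 1)(x - 4) / -6
  L_2(x) = (x + 1)(x - 1) / 15
Then f(x) = 8·L_0(x) + 0·L_1(x) - 27·L_2(x).
Expanding and collecting terms gives f(x) = -x² - 4x + 5.
Evaluating at x = 6: f(6) = -55.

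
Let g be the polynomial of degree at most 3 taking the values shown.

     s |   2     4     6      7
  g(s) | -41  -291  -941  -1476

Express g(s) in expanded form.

Using the Lagrange interpolation formula with nodes 2, 4, 6, 7:
  L_0(s) = (s - 4)(s - 6)(s - 7) / -40
  L_1(s) = (s - 2)(s - 6)(s - 7) / 12
  L_2(s) = (s - 2)(s - 4)(s - 7) / -8
  L_3(s) = (s - 2)(s - 4)(s - 6) / 15
Then g(s) = -41·L_0(s) - 291·L_1(s) - 941·L_2(s) - 1476·L_3(s).
Expanding and collecting terms gives g(s) = -4s^3 - 2s^2 - s + 1.
Check: g(4) = -291. ✓

g(s) = -4s^3 - 2s^2 - s + 1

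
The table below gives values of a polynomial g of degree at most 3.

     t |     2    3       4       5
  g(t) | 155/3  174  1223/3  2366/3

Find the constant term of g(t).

-3

Write g(t) = at^3 + bt^2 + ct + d. Substituting each data point gives a linear system:
  8a + 4b + 2c + d = 155/3
  27a + 9b + 3c + d = 174
  64a + 16b + 4c + d = 1223/3
  125a + 25b + 5c + d = 2366/3
Solving the system yields a = 6, b = 5/3, c = 0, d = -3.
So g(t) = 6t^3 + (5/3)t^2 - 3.
The constant term is -3.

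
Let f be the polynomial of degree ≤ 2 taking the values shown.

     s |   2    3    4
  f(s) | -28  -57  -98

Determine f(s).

f(s) = -6s^2 + s - 6

Write f(s) = as^2 + bs + c. Substituting each data point gives a linear system:
  4a + 2b + c = -28
  9a + 3b + c = -57
  16a + 4b + c = -98
Solving the system yields a = -6, b = 1, c = -6.
So f(s) = -6s² + s - 6.
Check: f(4) = -98. ✓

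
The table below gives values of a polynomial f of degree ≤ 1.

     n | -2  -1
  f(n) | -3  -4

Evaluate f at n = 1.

Using the Lagrange interpolation formula with nodes -2, -1:
  L_0(n) = (n + 1) / -1
  L_1(n) = (n + 2) / 1
Then f(n) = -3·L_0(n) - 4·L_1(n).
Expanding and collecting terms gives f(n) = -n - 5.
Evaluating at n = 1: f(1) = -6.

-6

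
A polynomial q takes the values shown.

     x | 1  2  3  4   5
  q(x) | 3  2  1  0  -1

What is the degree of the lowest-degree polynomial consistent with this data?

1

Forward differences of the values at x = 1, 2, 3, 4, 5:
  q  : 3  2  1  0  -1
  Δ  : -1  -1  -1  -1
  Δ^2: 0  0  0
  Δ^3: 0  0
  Δ^4: 0
The first differences are constant (-1) and nonzero, while all higher differences vanish, so the minimal degree is 1.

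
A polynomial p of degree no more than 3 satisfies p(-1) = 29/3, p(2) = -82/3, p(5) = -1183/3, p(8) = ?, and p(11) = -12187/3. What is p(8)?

-4732/3

On equispaced nodes a degree-3 polynomial has vanishing fourth forward difference, so
  p(-1) - 4·p(2) + 6·p(5) - 4·p(8) + p(11) = 0.
Substituting the known values and solving for p(8):
  -4·p(8) = 18928/3
  p(8) = -4732/3.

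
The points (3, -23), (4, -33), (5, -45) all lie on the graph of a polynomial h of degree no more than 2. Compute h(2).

-15

Write h(x) = ax^2 + bx + c. Substituting each data point gives a linear system:
  9a + 3b + c = -23
  16a + 4b + c = -33
  25a + 5b + c = -45
Solving the system yields a = -1, b = -3, c = -5.
So h(x) = -x^2 - 3x - 5.
Then h(2) = -15.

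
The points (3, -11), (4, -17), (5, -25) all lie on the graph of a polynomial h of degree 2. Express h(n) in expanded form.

Using the Lagrange interpolation formula with nodes 3, 4, 5:
  L_0(n) = (n - 4)(n - 5) / 2
  L_1(n) = (n - 3)(n - 5) / -1
  L_2(n) = (n - 3)(n - 4) / 2
Then h(n) = -11·L_0(n) - 17·L_1(n) - 25·L_2(n).
Expanding and collecting terms gives h(n) = -n² + n - 5.
Check: h(4) = -17. ✓

h(n) = -n^2 + n - 5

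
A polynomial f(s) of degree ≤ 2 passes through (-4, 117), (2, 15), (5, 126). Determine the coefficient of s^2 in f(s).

6

Write f(s) = as^2 + bs + c. Substituting each data point gives a linear system:
  16a - 4b + c = 117
  4a + 2b + c = 15
  25a + 5b + c = 126
Solving the system yields a = 6, b = -5, c = 1.
So f(s) = 6s^2 - 5s + 1.
The leading coefficient is 6.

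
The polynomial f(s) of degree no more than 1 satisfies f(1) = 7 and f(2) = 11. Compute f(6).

27

Using the Lagrange interpolation formula with nodes 1, 2:
  L_0(s) = (s - 2) / -1
  L_1(s) = (s - 1) / 1
Then f(s) = 7·L_0(s) + 11·L_1(s).
Expanding and collecting terms gives f(s) = 4s + 3.
Evaluating at s = 6: f(6) = 27.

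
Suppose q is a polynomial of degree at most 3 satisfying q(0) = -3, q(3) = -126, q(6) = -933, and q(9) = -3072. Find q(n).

q(n) = -4n^3 - 2n^2 + n - 3

Using the Lagrange interpolation formula with nodes 0, 3, 6, 9:
  L_0(n) = (n - 3)(n - 6)(n - 9) / -162
  L_1(n) = n(n - 6)(n - 9) / 54
  L_2(n) = n(n - 3)(n - 9) / -54
  L_3(n) = n(n - 3)(n - 6) / 162
Then q(n) = -3·L_0(n) - 126·L_1(n) - 933·L_2(n) - 3072·L_3(n).
Expanding and collecting terms gives q(n) = -4n^3 - 2n^2 + n - 3.
Check: q(0) = -3. ✓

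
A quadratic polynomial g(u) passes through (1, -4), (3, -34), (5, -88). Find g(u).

Write g(u) = au^2 + bu + c. Substituting each data point gives a linear system:
  a + b + c = -4
  9a + 3b + c = -34
  25a + 5b + c = -88
Solving the system yields a = -3, b = -3, c = 2.
So g(u) = -3u² - 3u + 2.
Check: g(3) = -34. ✓

g(u) = -3u^2 - 3u + 2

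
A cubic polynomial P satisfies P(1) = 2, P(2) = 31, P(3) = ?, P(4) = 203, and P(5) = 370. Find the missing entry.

94

The 4 known points determine the degree-3 polynomial uniquely.
Write P(u) = au^3 + bu^2 + cu + d. Substituting each data point gives a linear system:
  a + b + c + d = 2
  8a + 4b + 2c + d = 31
  64a + 16b + 4c + d = 203
  125a + 25b + 5c + d = 370
Solving the system yields a = 2, b = 5, c = 0, d = -5.
So P(u) = 2u³ + 5u² - 5.
Then P(3) = 94.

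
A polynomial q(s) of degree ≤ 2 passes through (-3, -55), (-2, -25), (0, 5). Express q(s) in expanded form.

Using the Lagrange interpolation formula with nodes -3, -2, 0:
  L_0(s) = (s + 2)s / 3
  L_1(s) = (s + 3)s / -2
  L_2(s) = (s + 3)(s + 2) / 6
Then q(s) = -55·L_0(s) - 25·L_1(s) + 5·L_2(s).
Expanding and collecting terms gives q(s) = -5s^2 + 5s + 5.
Check: q(0) = 5. ✓

q(s) = -5s^2 + 5s + 5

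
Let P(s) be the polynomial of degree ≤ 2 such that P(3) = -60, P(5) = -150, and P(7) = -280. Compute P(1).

-10

Forward differences of the values at s = 3, 5, 7:
  P  : -60  -150  -280
  Δ  : -90  -130
  Δ^2: -40
The second differences are constant, confirming degree 2.
Interpolating (Newton forward form) and evaluating at s = 1 gives P(1) = -10.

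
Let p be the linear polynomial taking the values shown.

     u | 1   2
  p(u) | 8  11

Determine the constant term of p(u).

Write p(u) = au + b. Substituting each data point gives a linear system:
  a + b = 8
  2a + b = 11
Solving the system yields a = 3, b = 5.
So p(u) = 3u + 5.
The constant term is 5.

5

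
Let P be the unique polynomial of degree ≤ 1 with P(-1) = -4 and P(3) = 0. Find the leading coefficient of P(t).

1

Write P(t) = at + b. Substituting each data point gives a linear system:
  -a + b = -4
  3a + b = 0
Solving the system yields a = 1, b = -3.
So P(t) = t - 3.
The leading coefficient is 1.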